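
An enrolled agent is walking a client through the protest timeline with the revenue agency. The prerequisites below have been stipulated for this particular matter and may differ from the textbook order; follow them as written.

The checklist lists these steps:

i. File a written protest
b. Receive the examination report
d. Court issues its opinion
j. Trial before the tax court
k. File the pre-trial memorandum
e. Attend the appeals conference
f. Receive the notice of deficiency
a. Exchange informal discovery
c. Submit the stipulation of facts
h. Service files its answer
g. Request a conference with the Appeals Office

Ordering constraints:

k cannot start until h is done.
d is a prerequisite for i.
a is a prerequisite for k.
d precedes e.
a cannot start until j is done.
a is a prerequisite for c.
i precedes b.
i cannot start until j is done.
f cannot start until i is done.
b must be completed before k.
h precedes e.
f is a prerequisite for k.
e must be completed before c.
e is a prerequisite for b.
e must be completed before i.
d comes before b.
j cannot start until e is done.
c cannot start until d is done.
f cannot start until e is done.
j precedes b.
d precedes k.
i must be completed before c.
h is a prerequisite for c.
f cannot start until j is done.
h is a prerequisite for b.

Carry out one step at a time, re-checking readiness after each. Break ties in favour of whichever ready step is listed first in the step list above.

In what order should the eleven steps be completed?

d, h and g have no prerequisites; d is listed earlier, so d is first.
Now h and g have their prerequisites met. h is listed earlier, so h next.
Ready: e and g. e is listed earlier → e.
j and g are both available; j is listed earlier → j.
Ready: i, a and g. i is listed earlier → i.
Ready: b, f, a and g. b is listed earlier → b.
Ready: f, a and g. f is listed earlier → f.
Now a and g have their prerequisites met. a is listed earlier, so a next.
k and c now also ready, so the ready set is {k, c, g}; k is listed earlier → k.
Now c and g have their prerequisites met. c is listed earlier, so c next.
g is the only step now ready → g.

d h e j i b f a k c g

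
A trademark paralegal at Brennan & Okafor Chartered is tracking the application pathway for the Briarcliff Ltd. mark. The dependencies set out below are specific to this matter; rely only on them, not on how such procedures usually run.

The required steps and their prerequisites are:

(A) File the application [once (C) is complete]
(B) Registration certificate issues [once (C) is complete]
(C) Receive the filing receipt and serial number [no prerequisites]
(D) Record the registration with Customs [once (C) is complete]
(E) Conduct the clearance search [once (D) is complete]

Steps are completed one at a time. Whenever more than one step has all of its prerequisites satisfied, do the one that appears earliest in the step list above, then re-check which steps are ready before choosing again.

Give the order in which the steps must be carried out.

(C), (A), (B), (D), (E)

(C) has no prerequisites → (C) first.
(A), (B) and (D) are all available; (A) is listed earlier → (A).
(B) and (D) are both available; (B) is listed earlier → (B).
(D) needed (C), now all done → (D).
Next only (E) has its prerequisites met → (E).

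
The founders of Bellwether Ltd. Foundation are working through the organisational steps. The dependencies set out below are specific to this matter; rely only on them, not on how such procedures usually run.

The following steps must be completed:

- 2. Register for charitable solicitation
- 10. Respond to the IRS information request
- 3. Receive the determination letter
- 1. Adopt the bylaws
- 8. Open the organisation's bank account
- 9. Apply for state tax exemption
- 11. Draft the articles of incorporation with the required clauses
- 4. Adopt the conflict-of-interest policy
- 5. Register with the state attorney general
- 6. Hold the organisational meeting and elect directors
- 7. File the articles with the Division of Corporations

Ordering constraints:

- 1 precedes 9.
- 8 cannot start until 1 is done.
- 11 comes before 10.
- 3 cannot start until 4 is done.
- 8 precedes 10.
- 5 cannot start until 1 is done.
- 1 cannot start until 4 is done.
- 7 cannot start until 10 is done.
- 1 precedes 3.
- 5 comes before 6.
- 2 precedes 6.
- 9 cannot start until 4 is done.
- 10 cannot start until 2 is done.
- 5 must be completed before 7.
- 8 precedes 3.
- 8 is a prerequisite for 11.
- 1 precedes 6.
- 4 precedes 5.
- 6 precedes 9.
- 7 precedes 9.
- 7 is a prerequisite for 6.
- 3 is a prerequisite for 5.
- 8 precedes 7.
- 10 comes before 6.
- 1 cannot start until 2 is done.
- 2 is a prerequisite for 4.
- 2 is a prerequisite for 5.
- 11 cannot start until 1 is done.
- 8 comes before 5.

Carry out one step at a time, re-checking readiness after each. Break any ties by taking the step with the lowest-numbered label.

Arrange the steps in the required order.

2 → 4 → 1 → 8 → 3 → 5 → 11 → 10 → 7 → 6 → 9

2 has no prerequisites → 2 first.
That leaves 4 as the only ready step → 4.
1 needed 2 and 4, now all done → 1.
8 is the only step now ready → 8.
Ready: 3 and 11. 3 has the earlier label → 3.
Ready: 5 and 11. 5 has the earlier label → 5.
11 is the only step now ready → 11.
10 is the only step now ready → 10.
Next only 7 has its prerequisites met → 7.
6 is the only step now ready → 6.
That leaves 9 as the only ready step → 9.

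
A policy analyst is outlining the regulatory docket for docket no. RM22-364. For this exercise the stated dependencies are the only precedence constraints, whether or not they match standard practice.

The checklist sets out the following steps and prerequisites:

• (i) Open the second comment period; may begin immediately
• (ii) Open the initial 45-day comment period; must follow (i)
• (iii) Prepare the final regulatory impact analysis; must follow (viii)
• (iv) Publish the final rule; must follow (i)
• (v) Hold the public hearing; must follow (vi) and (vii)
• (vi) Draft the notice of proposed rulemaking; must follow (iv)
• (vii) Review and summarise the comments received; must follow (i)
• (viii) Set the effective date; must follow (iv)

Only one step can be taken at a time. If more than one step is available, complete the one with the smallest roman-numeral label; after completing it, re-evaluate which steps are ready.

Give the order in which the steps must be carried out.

(i) (ii) (iv) (vi) (vii) (v) (viii) (iii)

Only (i) has no prerequisites, so it is first.
Ready: (ii), (iv) and (vii). (ii) has the earlier label → (ii).
Now (iv) and (vii) have their prerequisites met. (iv) has the earlier label, so (iv) next.
(vi), (vii) and (viii) are all available; (vi) has the earlier label → (vi).
Now (vii) and (viii) have their prerequisites met. (vii) has the earlier label, so (vii) next.
Now (v) and (viii) have their prerequisites met. (v) has the earlier label, so (v) next.
(viii) is the only step now ready → (viii).
Next only (iii) has its prerequisites met → (iii).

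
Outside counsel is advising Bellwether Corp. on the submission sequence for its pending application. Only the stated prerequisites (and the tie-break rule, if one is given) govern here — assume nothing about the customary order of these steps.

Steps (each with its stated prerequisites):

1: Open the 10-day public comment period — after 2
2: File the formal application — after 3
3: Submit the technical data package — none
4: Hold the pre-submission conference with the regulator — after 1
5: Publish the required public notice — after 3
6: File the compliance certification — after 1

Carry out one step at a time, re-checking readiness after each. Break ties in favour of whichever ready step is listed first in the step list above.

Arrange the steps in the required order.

Only 3 has no prerequisites, so it is first.
2 and 5 are both available; 2 is listed earlier → 2.
Ready: 1 and 5. 1 is listed earlier → 1.
Ready: 4, 5 and 6. 4 is listed earlier → 4.
Now 5 and 6 have their prerequisites met. 5 is listed earlier, so 5 next.
Next only 6 has its prerequisites met → 6.

3, 2, 1, 4, 5, 6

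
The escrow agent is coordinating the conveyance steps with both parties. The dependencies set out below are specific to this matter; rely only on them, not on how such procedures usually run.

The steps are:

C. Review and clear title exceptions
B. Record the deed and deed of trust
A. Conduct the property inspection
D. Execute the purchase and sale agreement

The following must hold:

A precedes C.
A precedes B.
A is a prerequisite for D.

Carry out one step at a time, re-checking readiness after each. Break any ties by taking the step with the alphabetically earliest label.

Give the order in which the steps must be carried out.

A, B, C, D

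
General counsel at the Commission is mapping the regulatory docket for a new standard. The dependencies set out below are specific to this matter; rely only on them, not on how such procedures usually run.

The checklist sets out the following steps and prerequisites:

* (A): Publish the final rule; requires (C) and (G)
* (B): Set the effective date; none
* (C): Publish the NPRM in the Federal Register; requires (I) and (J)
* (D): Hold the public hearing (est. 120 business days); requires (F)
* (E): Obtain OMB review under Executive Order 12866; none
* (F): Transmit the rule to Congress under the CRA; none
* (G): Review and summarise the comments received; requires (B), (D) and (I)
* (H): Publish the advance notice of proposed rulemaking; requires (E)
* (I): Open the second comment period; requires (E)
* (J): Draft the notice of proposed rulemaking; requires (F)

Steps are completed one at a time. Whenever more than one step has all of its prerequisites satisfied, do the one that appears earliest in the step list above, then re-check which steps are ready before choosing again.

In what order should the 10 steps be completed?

(B) → (E) → (F) → (D) → (H) → (I) → (G) → (J) → (C) → (A)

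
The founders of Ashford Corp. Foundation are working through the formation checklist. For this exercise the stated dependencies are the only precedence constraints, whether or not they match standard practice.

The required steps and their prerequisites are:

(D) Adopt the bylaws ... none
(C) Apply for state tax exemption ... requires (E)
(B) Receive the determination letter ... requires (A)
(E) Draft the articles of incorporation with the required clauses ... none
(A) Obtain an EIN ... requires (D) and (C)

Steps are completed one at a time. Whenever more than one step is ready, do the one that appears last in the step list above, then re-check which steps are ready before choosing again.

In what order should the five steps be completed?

(E), (C), (D), (A), (B)

Nothing is required for (E) and (D). (E) is listed later → (E) first.
Ready: (C) and (D). (C) is listed later → (C).
Next only (D) has its prerequisites met → (D).
(A) needed (C) and (D), now all done → (A).
(B) is the only step now ready → (B).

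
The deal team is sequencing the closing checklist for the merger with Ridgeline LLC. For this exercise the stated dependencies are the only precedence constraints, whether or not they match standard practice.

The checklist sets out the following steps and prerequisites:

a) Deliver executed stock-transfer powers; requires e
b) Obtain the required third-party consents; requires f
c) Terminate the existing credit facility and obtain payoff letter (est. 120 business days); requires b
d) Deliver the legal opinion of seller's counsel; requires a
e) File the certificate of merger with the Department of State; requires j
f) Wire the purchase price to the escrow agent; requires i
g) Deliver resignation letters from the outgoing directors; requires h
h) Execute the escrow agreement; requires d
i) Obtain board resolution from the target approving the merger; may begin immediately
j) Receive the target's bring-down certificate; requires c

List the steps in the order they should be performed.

i is the only step with nothing outstanding, so it goes first.
That leaves f as the only ready step → f.
b needed f, now all done → b.
Next only c has its prerequisites met → c.
j is the only step now ready → j.
e needed j, now all done → e.
Next only a has its prerequisites met → a.
d needed a, now all done → d.
h is the only step now ready → h.
That leaves g as the only ready step → g.

i, f, b, c, j, e, a, d, h, g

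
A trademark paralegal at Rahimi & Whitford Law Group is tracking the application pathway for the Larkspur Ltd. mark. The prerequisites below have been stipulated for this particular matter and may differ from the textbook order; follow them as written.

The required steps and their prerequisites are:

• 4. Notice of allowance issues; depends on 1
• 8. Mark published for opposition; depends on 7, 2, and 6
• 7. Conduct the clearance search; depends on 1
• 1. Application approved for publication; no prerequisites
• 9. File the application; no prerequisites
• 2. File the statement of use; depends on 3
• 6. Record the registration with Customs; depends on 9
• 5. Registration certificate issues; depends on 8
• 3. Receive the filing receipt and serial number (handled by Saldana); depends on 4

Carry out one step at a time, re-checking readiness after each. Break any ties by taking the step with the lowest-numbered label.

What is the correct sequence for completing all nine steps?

1 and 9 have no prerequisites; 1 has the earlier label, so 1 is first.
4, 7 and 9 are all available; 4 has the earlier label → 4.
Ready: 3, 7 and 9. 3 has the earlier label → 3.
2 now also ready, so the ready set is {2, 7, 9}; 2 has the earlier label → 2.
Now 7 and 9 have their prerequisites met. 7 has the earlier label, so 7 next.
9 is the only step now ready → 9.
6 needed 9, now all done → 6.
Next only 8 has its prerequisites met → 8.
5 needed 8, now all done → 5.

1 → 4 → 3 → 2 → 7 → 9 → 6 → 8 → 5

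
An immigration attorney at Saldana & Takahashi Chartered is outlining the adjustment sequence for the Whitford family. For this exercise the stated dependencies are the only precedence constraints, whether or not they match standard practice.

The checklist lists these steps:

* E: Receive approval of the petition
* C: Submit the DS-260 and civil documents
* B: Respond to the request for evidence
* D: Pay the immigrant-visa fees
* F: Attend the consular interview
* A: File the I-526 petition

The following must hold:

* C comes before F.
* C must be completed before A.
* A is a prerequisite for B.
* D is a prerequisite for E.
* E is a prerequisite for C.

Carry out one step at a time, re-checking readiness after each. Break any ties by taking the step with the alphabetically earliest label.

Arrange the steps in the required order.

D, E, C, A, B, F

Only D has no prerequisites, so it is first.
Next only E has its prerequisites met → E.
C needed E, now all done → C.
Ready: A and F. A has the earlier label → A.
B now also ready, so the ready set is {B, F}; B has the earlier label → B.
F needed C, now all done → F.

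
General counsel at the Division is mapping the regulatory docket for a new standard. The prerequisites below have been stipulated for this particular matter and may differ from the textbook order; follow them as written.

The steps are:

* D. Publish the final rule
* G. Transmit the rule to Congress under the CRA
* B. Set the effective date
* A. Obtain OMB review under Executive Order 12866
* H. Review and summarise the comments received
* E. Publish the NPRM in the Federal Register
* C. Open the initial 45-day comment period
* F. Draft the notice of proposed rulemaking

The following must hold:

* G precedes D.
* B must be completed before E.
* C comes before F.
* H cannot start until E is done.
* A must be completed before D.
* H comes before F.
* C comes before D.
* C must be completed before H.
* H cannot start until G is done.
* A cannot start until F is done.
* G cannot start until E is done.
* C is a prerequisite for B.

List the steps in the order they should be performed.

C is the only step with nothing outstanding, so it goes first.
That leaves B as the only ready step → B.
Next only E has its prerequisites met → E.
That leaves G as the only ready step → G.
H needed G, E and C, now all done → H.
F is the only step now ready → F.
A needed F, now all done → A.
Next only D has its prerequisites met → D.

C, B, E, G, H, F, A, D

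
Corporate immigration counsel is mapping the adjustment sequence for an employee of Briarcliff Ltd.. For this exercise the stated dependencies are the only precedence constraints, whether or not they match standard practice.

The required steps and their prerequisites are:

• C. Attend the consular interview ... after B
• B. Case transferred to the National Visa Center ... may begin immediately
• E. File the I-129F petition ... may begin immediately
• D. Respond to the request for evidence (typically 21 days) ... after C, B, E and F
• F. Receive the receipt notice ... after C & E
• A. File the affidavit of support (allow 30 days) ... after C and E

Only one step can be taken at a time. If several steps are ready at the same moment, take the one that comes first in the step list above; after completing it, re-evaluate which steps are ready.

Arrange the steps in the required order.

B → C → E → F → D → A

B and E have no prerequisites; B is listed earlier, so B is first.
C now also ready, so the ready set is {C, E}; C is listed earlier → C.
That leaves E as the only ready step → E.
Now F and A have their prerequisites met. F is listed earlier, so F next.
D and A are both available; D is listed earlier → D.
A is the only step now ready → A.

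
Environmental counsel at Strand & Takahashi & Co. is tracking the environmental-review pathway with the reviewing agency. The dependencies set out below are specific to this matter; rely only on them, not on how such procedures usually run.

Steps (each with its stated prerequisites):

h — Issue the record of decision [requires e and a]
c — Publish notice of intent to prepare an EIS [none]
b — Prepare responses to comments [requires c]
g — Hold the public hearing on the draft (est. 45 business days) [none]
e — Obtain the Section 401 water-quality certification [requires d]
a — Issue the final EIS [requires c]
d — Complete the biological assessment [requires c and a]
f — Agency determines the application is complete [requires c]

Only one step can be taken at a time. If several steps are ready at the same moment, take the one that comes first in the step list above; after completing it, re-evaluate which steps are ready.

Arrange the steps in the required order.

c → b → g → a → d → e → h → f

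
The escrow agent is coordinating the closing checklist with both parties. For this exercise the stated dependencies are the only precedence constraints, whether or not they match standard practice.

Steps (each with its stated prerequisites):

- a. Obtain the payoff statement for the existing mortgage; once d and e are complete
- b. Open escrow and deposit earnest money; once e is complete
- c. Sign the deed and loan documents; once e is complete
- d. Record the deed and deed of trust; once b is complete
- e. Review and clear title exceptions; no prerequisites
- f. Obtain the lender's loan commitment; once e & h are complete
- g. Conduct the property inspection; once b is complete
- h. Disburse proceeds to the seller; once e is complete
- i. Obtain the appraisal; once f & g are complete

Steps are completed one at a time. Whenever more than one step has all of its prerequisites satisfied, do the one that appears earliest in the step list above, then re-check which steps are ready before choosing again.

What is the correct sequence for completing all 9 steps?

e b c d a g h f i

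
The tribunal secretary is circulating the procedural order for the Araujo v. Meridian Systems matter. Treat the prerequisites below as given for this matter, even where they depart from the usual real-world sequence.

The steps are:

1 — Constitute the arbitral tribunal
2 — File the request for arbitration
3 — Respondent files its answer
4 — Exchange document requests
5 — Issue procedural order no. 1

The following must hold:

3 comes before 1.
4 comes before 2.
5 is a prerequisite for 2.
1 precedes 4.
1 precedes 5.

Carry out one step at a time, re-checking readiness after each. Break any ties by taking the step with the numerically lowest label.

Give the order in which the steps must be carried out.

3, 1, 4, 5, 2

Only 3 has no prerequisites, so it is first.
1 needed 3, now all done → 1.
Now 4 and 5 have their prerequisites met. 4 has the earlier label, so 4 next.
That leaves 5 as the only ready step → 5.
2 is the only step now ready → 2.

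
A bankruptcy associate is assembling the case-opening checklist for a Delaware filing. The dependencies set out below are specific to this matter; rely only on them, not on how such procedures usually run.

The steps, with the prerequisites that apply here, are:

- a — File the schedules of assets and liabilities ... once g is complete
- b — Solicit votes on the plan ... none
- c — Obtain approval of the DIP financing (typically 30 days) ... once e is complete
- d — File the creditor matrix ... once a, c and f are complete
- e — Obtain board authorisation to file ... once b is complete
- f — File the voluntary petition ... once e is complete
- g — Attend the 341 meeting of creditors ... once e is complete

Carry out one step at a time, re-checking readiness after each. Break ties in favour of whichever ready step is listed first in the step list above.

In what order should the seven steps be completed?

b, e, c, f, g, a, d

b has no prerequisites → b first.
e needed b, now all done → e.
c, f and g are all available; c is listed earlier → c.
f and g are both available; f is listed earlier → f.
g needed e, now all done → g.
a is the only step now ready → a.
d needed a, c and f, now all done → d.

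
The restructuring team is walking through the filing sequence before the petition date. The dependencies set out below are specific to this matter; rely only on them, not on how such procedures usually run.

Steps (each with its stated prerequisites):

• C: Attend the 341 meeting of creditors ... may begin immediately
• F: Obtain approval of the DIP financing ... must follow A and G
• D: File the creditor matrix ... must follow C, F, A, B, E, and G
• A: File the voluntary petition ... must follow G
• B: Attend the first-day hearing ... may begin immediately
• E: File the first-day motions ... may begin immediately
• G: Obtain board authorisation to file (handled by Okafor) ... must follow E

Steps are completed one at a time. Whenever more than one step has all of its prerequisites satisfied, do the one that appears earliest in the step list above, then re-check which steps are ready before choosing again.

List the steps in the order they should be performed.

Nothing is required for C, B and E. C is listed earlier → C first.
Ready: B and E. B is listed earlier → B.
E is the only step now ready → E.
G is the only step now ready → G.
A is the only step now ready → A.
That leaves F as the only ready step → F.
D is the only step now ready → D.

C, B, E, G, A, F, D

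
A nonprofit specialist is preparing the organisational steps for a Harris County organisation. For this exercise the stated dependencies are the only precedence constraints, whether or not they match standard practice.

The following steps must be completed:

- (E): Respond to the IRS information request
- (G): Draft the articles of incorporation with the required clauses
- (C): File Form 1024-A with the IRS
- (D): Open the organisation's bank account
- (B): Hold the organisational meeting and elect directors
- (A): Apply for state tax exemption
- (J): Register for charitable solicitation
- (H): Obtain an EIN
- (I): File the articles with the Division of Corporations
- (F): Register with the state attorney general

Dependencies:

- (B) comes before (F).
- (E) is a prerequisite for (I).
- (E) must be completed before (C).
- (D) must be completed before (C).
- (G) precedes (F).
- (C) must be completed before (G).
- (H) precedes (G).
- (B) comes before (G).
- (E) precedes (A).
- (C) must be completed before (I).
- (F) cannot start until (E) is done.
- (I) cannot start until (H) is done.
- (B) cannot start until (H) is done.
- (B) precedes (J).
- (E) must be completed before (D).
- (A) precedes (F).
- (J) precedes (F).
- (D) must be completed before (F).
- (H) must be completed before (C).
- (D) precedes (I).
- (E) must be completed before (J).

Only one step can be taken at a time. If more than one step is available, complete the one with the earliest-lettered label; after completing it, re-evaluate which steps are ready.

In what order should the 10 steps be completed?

(E), (A), (D), (H), (B), (C), (G), (I), (J), (F)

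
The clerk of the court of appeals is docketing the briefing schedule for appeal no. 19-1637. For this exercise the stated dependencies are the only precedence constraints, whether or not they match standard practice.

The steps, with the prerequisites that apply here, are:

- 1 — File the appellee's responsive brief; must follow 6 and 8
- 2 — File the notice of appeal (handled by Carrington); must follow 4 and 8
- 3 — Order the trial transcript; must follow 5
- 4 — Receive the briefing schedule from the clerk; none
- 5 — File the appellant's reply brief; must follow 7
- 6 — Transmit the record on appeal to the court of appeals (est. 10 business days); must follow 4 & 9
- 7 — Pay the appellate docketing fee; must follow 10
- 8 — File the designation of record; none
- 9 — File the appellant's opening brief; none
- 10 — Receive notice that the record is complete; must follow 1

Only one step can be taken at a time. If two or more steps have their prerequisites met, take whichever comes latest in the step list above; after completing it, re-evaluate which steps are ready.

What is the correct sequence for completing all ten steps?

9, 8 and 4 have no prerequisites; 9 is listed later, so 9 is first.
Now 8 and 4 have their prerequisites met. 8 is listed later, so 8 next.
Next only 4 has its prerequisites met → 4.
Ready: 6 and 2. 6 is listed later → 6.
2 and 1 are both available; 2 is listed later → 2.
1 is the only step now ready → 1.
10 needed 1, now all done → 10.
7 needed 10, now all done → 7.
5 needed 7, now all done → 5.
3 needed 5, now all done → 3.

9 → 8 → 4 → 6 → 2 → 1 → 10 → 7 → 5 → 3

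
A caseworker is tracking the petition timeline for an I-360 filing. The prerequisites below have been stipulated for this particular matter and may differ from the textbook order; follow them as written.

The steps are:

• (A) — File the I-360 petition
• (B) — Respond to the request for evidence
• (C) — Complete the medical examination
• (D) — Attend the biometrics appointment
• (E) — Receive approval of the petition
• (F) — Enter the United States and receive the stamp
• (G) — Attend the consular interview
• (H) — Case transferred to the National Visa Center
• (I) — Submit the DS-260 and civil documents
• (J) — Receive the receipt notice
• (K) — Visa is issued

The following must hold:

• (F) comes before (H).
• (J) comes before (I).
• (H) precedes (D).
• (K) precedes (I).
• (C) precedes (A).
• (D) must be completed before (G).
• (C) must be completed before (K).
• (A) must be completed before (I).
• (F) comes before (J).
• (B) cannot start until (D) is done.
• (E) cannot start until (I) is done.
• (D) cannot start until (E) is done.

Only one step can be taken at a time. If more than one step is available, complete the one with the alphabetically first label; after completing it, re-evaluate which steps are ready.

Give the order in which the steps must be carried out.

(C) (A) (F) (H) (J) (K) (I) (E) (D) (B) (G)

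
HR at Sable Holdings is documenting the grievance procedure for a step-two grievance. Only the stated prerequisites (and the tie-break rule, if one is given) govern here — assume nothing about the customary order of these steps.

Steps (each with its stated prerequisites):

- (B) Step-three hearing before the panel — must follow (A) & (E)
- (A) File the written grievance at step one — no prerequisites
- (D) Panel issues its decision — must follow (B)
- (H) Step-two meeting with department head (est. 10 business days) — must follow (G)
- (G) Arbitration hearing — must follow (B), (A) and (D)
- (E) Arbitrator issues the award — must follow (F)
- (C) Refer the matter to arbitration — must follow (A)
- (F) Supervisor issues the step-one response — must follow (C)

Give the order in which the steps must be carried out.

(A), (C), (F), (E), (B), (D), (G), (H)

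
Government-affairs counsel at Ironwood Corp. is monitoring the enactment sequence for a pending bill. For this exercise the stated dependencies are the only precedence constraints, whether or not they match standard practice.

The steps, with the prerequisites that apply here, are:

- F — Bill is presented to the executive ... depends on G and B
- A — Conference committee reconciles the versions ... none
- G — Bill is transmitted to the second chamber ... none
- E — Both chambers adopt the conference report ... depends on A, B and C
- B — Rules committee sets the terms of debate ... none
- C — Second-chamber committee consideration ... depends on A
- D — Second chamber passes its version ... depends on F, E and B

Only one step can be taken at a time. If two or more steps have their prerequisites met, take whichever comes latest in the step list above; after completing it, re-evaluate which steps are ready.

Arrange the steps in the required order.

B, G, A, C, E, F, D

B, G and A have no prerequisites; B is listed later, so B is first.
Ready: G and A. G is listed later → G.
Now A and F have their prerequisites met. A is listed later, so A next.
Ready: C and F. C is listed later → C.
Ready: E and F. E is listed later → E.
That leaves F as the only ready step → F.
Next only D has its prerequisites met → D.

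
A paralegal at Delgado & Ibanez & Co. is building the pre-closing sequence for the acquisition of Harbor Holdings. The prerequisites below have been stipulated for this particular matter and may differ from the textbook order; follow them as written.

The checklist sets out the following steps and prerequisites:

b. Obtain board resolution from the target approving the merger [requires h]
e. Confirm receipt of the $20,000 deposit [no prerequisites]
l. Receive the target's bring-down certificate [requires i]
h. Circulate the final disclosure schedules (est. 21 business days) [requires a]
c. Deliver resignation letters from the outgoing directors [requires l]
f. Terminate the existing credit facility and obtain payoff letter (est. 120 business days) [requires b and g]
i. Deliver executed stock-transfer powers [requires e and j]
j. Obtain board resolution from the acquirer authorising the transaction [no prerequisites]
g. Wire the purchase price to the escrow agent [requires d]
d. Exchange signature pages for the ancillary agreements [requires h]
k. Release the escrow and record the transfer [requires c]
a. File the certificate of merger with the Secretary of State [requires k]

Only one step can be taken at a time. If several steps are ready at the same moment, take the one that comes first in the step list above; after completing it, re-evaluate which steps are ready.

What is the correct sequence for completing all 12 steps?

Nothing is required for e and j. e is listed earlier → e first.
j is the only step now ready → j.
That leaves i as the only ready step → i.
That leaves l as the only ready step → l.
c needed l, now all done → c.
That leaves k as the only ready step → k.
That leaves a as the only ready step → a.
That leaves h as the only ready step → h.
Ready: b and d. b is listed earlier → b.
Next only d has its prerequisites met → d.
g needed d, now all done → g.
f needed b and g, now all done → f.

e j i l c k a h b d g f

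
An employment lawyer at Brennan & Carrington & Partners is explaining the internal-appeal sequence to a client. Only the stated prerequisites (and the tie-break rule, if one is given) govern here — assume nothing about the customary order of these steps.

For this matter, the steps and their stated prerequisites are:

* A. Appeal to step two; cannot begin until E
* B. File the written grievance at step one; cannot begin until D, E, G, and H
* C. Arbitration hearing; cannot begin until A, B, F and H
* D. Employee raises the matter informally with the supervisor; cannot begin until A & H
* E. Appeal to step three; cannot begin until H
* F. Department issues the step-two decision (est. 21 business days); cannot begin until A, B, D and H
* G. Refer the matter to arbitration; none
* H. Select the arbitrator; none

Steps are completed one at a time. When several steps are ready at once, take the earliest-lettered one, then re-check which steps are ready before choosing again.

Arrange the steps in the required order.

G → H → E → A → D → B → F → C

Nothing is required for G and H. G has the earlier label → G first.
H is the only step now ready → H.
E needed H, now all done → E.
Next only A has its prerequisites met → A.
D is the only step now ready → D.
B is the only step now ready → B.
F needed A, B, D and H, now all done → F.
C needed A, B, F and H, now all done → C.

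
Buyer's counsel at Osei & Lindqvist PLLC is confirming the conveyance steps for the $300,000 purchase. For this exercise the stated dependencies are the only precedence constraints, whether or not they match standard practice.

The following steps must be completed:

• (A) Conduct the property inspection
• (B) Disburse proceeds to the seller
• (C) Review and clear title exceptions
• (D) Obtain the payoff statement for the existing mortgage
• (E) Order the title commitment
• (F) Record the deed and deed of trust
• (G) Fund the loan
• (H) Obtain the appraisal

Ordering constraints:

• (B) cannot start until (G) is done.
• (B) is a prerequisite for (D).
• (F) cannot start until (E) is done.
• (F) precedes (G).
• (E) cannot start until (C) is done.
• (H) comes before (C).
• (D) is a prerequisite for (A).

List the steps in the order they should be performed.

(H), (C), (E), (F), (G), (B), (D), (A)

(H) has no prerequisites → (H) first.
Next only (C) has its prerequisites met → (C).
(E) needed (C), now all done → (E).
Next only (F) has its prerequisites met → (F).
(G) is the only step now ready → (G).
(B) needed (G), now all done → (B).
(D) needed (B), now all done → (D).
Next only (A) has its prerequisites met → (A).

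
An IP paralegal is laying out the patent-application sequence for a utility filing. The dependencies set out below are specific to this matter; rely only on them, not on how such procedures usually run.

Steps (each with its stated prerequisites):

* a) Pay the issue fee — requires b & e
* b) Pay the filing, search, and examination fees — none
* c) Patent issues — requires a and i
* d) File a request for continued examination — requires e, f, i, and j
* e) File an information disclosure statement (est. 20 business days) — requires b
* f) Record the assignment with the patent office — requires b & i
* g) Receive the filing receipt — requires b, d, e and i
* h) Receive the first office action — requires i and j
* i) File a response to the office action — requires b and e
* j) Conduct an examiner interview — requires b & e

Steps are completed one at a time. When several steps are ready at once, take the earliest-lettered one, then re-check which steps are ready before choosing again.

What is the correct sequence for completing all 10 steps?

b → e → a → i → c → f → j → d → g → h

Only b has no prerequisites, so it is first.
Next only e has its prerequisites met → e.
Now a, i and j have their prerequisites met. a has the earlier label, so a next.
Now i and j have their prerequisites met. i has the earlier label, so i next.
c and f now also ready, so the ready set is {c, f, j}; c has the earlier label → c.
Ready: f and j. f has the earlier label → f.
j needed b and e, now all done → j.
Ready: d and h. d has the earlier label → d.
g and h are both available; g has the earlier label → g.
h is the only step now ready → h.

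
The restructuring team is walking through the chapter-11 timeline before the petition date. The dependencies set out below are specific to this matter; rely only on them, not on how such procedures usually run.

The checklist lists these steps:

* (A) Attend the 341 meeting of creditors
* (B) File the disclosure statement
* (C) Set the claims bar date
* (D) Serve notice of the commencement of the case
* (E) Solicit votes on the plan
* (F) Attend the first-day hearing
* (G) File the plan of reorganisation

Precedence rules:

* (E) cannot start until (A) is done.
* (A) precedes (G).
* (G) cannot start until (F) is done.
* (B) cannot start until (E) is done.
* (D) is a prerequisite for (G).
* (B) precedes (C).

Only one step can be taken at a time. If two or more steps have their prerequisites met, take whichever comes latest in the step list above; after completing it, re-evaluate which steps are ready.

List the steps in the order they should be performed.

(F), (D) and (A) have no prerequisites; (F) is listed later, so (F) is first.
(D) and (A) are both available; (D) is listed later → (D).
Next only (A) has its prerequisites met → (A).
Now (G) and (E) have their prerequisites met. (G) is listed later, so (G) next.
Next only (E) has its prerequisites met → (E).
(B) is the only step now ready → (B).
Next only (C) has its prerequisites met → (C).

(F), (D), (A), (G), (E), (B), (C)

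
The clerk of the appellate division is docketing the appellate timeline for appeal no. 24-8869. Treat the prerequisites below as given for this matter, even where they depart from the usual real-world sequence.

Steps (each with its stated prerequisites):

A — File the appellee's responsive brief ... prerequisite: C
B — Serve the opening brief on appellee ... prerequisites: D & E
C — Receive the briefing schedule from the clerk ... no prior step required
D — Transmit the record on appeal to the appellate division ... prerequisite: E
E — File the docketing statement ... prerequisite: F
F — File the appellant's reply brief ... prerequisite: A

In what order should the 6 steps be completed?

C is the only step with nothing outstanding, so it goes first.
That leaves A as the only ready step → A.
F needed A, now all done → F.
E needed F, now all done → E.
D is the only step now ready → D.
B needed D and E, now all done → B.

C, A, F, E, D, B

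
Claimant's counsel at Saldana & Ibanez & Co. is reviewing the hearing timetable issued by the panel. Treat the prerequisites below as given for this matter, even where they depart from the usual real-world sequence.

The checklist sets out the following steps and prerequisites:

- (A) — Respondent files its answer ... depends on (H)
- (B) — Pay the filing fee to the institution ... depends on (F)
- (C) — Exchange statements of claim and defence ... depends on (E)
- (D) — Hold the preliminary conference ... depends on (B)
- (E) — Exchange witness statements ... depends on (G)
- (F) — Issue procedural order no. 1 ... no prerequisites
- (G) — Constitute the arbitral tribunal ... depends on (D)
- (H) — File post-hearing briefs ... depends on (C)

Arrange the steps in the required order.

(F), (B), (D), (G), (E), (C), (H), (A)

(F) is the only step with nothing outstanding, so it goes first.
(B) needed (F), now all done → (B).
(D) is the only step now ready → (D).
That leaves (G) as the only ready step → (G).
That leaves (E) as the only ready step → (E).
(C) is the only step now ready → (C).
(H) needed (C), now all done → (H).
Next only (A) has its prerequisites met → (A).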